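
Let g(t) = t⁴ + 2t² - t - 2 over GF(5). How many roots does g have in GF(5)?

Evaluate at each of the 5 elements of GF(5):
g(0) = 3; g(1) = 0 → root; g(2) = 0 → root; g(3) = 4; g(4) = 2.
Roots: {1, 2}.

2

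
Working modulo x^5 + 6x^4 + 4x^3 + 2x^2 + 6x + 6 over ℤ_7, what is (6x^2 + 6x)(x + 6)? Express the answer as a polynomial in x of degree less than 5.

6x^3 + x

Multiply in ℤ_7[x]: (6x^2 + 6x)·(x + 6) = 6x^3 + x.
Reduced: 6x^3 + x.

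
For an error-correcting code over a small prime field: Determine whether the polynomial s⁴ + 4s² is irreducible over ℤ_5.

No

Write h(s) = s⁴ + 4s².
Check for roots in ℤ_5: h(0) = 0 → root; h(1) = 0 → root; h(2) = 2; h(3) = 2; h(4) = 0 → root.
h(0) = 0, so (s) divides h(s); h is reducible.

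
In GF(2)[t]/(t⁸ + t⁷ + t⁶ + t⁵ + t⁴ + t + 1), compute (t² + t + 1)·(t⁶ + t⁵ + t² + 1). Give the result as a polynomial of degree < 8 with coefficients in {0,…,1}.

Multiply in GF(2)[t]: (t² + t + 1)·(t⁶ + t⁵ + t² + 1) = t⁸ + t⁵ + t⁴ + t³ + t + 1.
Reduce using t⁸ ≡ t⁷ + t⁶ + t⁵ + t⁴ + t + 1 (mod t⁸ + t⁷ + t⁶ + t⁵ + t⁴ + t + 1).
Reduced: t⁷ + t⁶ + t³.

t^7 + t^6 + t^3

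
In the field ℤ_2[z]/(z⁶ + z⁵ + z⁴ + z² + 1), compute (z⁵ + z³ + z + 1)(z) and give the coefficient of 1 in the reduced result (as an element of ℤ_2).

1

Multiply in ℤ_2[z]: (z⁵ + z³ + z + 1)·(z) = z⁶ + z⁴ + z² + z.
Reduce using z⁶ ≡ z⁵ + z⁴ + z² + 1 (mod z⁶ + z⁵ + z⁴ + z² + 1).
Reduced: z⁵ + z + 1.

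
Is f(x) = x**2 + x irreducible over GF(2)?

No

Check for roots in GF(2): f(0) = 0 → root; f(1) = 0 → root.
f(0) = 0, so (x) divides f(x); f is reducible.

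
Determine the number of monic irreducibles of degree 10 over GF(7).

28245840

x^(7^10) − x is the product of all monic irreducibles of degree dividing 10; Möbius inversion gives N = (1/10) Σ μ(10/d)·7^d.
Divisors of 10: 1, 2, 5, 10; μ(10/d) for each: 1, -1, -1, 1.
Σ = 7^1 − 7^2 − 7^5 + 7^10 = 282458400.
N = 282458400/10 = 28245840.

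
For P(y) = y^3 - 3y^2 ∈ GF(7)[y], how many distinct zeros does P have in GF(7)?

Evaluate at each of the 7 elements of GF(7):
P(0) = 0 → root; P(1) = 5; P(2) = 3; P(3) = 0 → root; P(4) = 2; P(5) = 1; P(6) = 3.
Roots: {0, 3}.

2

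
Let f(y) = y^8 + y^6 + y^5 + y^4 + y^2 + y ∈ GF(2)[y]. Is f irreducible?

No

Check for roots in GF(2): f(0) = 0 → root; f(1) = 0 → root.
f(0) = 0, so (y) divides f(y); f is reducible.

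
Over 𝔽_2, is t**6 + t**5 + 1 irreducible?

Write P(t) = t**6 + t**5 + 1.
Check for roots in 𝔽_2: P(0) = 1; P(1) = 1.
No roots, so no linear factors.
Monic irreducibles of degree 2 over GF(2): t**2 + t + 1.
None of them divide P (all give nonzero remainder).
Monic irreducibles of degree 3 over GF(2): t**3 + t + 1, t**3 + t**2 + 1.
None of them divide P (all give nonzero remainder).
No irreducible factor of degree ≤ 3 exists, so P is irreducible over GF(2).

Yes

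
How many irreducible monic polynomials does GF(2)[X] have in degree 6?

9

x^(2^6) − x is the product of all monic irreducibles of degree dividing 6; Möbius inversion gives N = (1/6) Σ μ(6/d)·2^d.
Divisors of 6: 1, 2, 3, 6; μ(6/d) for each: 1, -1, -1, 1.
Σ = 2^1 − 2^2 − 2^3 + 2^6 = 54.
N = 54/6 = 9.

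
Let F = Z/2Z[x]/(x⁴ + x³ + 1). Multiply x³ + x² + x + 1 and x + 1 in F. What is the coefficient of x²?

0

Multiply in Z/2Z[x]: (x³ + x² + x + 1)·(x + 1) = x⁴ + 1.
Reduce using x⁴ ≡ x³ + 1 (mod x⁴ + x³ + 1).
Reduced: x³.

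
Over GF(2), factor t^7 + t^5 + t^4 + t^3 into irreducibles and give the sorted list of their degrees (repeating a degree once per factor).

1, 1, 1, 1, 3

Write h(t) = t^7 + t^5 + t^4 + t^3.
Roots in GF(2): h(0) = 0 → root; h(1) = 0 → root.
Linear factors from roots: (t), (t + 1).
Complete factorization: h(t) = (t + 1)·(t)^3·(t^3 + t^2 + 1).
Factor degrees with multiplicity: 1 + 1 + 1 + 1 + 3 = 7.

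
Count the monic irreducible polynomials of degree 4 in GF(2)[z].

3

The number of monic irreducibles of degree 4 over GF(2) is (1/4)·Σ_{d∣4} μ(4/d) 2^d.
Divisors of 4: 1, 2, 4; μ(4/d) for each: 0, -1, 1.
Σ = − 2^2 + 2^4 = 12.
N = 12/4 = 3.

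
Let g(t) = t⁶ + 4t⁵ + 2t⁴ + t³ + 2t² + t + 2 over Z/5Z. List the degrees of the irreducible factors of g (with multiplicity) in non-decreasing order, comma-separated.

Roots in Z/5Z: g(0) = 2; g(1) = 3; g(2) = 4; g(3) = 3; g(4) = 1.
Complete factorization: g(t) = (t⁶ + 4t⁵ + 2t⁴ + t³ + 2t² + t + 2).
Factor degrees with multiplicity: 6 = 6.

6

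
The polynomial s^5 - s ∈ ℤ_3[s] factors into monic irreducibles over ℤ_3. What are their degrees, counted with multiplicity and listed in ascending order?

1, 1, 1, 2

Write h(s) = s^5 - s.
Roots in ℤ_3: h(0) = 0 → root; h(1) = 0 → root; h(2) = 0 → root.
Linear factors from roots: (s), (s - 1), (s + 1).
Complete factorization: h(s) = (s)·(s + 1)·(s - 1)·(s^2 + 1).
Factor degrees with multiplicity: 1 + 1 + 1 + 2 = 5.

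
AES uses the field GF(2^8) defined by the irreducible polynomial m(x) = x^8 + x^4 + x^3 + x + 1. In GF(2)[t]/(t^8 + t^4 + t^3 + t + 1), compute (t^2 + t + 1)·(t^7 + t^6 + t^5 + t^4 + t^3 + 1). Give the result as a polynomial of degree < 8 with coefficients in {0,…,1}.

Multiply in GF(2)[t]: (t^2 + t + 1)·(t^7 + t^6 + t^5 + t^4 + t^3 + 1) = t^9 + t^7 + t^6 + t^5 + t^3 + t^2 + t + 1.
Reduce using t^8 ≡ t^4 + t^3 + t + 1 (mod t^8 + t^4 + t^3 + t + 1).
Reduced: t^7 + t^6 + t^4 + t^3 + 1.

t^7 + t^6 + t^4 + t^3 + 1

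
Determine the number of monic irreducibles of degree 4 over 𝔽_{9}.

By the necklace-counting formula, N_9(4) = (1/4) Σ_{d|4} μ(4/d)·9^d.
Divisors of 4: 1, 2, 4; μ(4/d) for each: 0, -1, 1.
Σ = − 9^2 + 9^4 = 6480.
N = 6480/4 = 1620.

1620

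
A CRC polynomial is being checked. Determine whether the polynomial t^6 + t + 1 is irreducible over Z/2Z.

Yes

Write g(t) = t^6 + t + 1.
Check for roots in Z/2Z: g(0) = 1; g(1) = 1.
No roots, so no linear factors.
Monic irreducibles of degree 2 over GF(2): t^2 + t + 1.
None of them divide g (all give nonzero remainder).
Monic irreducibles of degree 3 over GF(2): t^3 + t + 1, t^3 + t^2 + 1.
None of them divide g (all give nonzero remainder).
No irreducible factor of degree ≤ 3 exists, so g is irreducible over GF(2).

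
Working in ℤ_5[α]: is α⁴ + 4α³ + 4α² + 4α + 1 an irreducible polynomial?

Yes

Write m(α) = α⁴ + 4α³ + 4α² + 4α + 1.
Check for roots in ℤ_5: m(0) = 1; m(1) = 4; m(2) = 3; m(3) = 3; m(4) = 3.
No roots, so no linear factors.
Degree-2 irreducible divisors: test the 10 monic irreducibles of degree 2 over GF(5).
None of them divide m (all give nonzero remainder).
No irreducible factor of degree ≤ 2 exists, so m is irreducible over GF(5).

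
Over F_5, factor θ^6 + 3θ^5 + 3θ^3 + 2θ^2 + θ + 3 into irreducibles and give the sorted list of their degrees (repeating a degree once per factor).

Write f(θ) = θ^6 + 3θ^5 + 3θ^3 + 2θ^2 + θ + 3.
Roots in F_5: f(0) = 3; f(1) = 3; f(2) = 2; f(3) = 3; f(4) = 4.
Complete factorization: f(θ) = (θ^6 + 3θ^5 + 3θ^3 + 2θ^2 + θ + 3).
Factor degrees with multiplicity: 6 = 6.

6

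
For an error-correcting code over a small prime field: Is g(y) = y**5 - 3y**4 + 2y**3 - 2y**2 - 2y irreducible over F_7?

Check for roots in F_7: g(0) = 0 → root; g(1) = 3; g(2) = 2; g(3) = 2; g(4) = 1; g(5) = 5; g(6) = 1.
g(0) = 0, so (y) divides g(y); g is reducible.

No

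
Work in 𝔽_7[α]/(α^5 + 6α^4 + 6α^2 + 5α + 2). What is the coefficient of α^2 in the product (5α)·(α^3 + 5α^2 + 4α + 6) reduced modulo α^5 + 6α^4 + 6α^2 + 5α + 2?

Multiply in 𝔽_7[α]: (5α)·(α^3 + 5α^2 + 4α + 6) = 5α^4 + 4α^3 + 6α^2 + 2α.
Reduced: 5α^4 + 4α^3 + 6α^2 + 2α.

6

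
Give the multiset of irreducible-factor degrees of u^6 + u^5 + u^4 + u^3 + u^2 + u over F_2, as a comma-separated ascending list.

Write g(u) = u^6 + u^5 + u^4 + u^3 + u^2 + u.
Roots in F_2: g(0) = 0 → root; g(1) = 0 → root.
Linear factors from roots: (u), (u + 1).
Complete factorization: g(u) = (u)·(u + 1)·(u^2 + u + 1)^2.
Factor degrees with multiplicity: 1 + 1 + 2 + 2 = 6.

1, 1, 2, 2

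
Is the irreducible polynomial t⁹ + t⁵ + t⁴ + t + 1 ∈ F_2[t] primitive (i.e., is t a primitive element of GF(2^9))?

Yes

Write f(t) = t⁹ + t⁵ + t⁴ + t + 1.
|GF(2^9)^×| = 2^9 − 1 = 511. Prime factorization: 511 = 7·73.
f is primitive ⇔ t has order 511 in GF(2)[t]/(f), i.e. t^(511/q) ≠ 1 for each prime q | 511.
t^(73) mod f = t⁸ + t⁷ + t⁶ + t³ + t² + t.
t^(7) mod f = t⁷.
None equal 1, so t has full order 511; f is primitive.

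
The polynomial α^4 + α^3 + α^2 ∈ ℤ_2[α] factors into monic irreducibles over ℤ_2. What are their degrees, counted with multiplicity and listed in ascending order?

Write g(α) = α^4 + α^3 + α^2.
Roots in ℤ_2: g(0) = 0 → root; g(1) = 1.
Linear factors from roots: (α).
Complete factorization: g(α) = (α)^2·(α^2 + α + 1).
Factor degrees with multiplicity: 1 + 1 + 2 = 4.

1, 1, 2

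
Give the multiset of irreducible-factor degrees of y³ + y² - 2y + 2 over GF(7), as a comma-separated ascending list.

3

Write f(y) = y³ + y² - 2y + 2.
Complete factorization: f(y) = (y³ + y² - 2y + 2).
Factor degrees with multiplicity: 3 = 3.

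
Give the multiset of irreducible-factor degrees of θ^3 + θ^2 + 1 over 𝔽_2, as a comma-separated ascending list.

Write g(θ) = θ^3 + θ^2 + 1.
Roots in 𝔽_2: g(0) = 1; g(1) = 1.
Complete factorization: g(θ) = (θ^3 + θ^2 + 1).
Factor degrees with multiplicity: 3 = 3.

3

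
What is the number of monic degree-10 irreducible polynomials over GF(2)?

99

By the necklace-counting formula, N_2(10) = (1/10) Σ_{d|10} μ(10/d)·2^d.
Divisors of 10: 1, 2, 5, 10; μ(10/d) for each: 1, -1, -1, 1.
Σ = 2^1 − 2^2 − 2^5 + 2^10 = 990.
N = 990/10 = 99.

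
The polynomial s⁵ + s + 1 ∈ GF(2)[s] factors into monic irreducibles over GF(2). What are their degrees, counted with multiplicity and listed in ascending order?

Write g(s) = s⁵ + s + 1.
Roots in GF(2): g(0) = 1; g(1) = 1.
Complete factorization: g(s) = (s² + s + 1)·(s³ + s² + 1).
Factor degrees with multiplicity: 2 + 3 = 5.

2, 3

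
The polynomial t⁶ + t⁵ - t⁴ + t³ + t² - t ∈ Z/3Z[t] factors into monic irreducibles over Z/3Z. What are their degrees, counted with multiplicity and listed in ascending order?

Write g(t) = t⁶ + t⁵ - t⁴ + t³ + t² - t.
Roots in Z/3Z: g(0) = 0 → root; g(1) = 2; g(2) = 0 → root.
Linear factors from roots: (t), (t + 1).
Complete factorization: g(t) = (t)·(t + 1)^3·(t² + t - 1).
Factor degrees with multiplicity: 1 + 1 + 1 + 1 + 2 = 6.

1, 1, 1, 1, 2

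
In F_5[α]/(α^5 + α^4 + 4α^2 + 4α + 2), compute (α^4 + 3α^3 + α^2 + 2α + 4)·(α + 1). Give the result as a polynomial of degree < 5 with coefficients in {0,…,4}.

Multiply in F_5[α]: (α^4 + 3α^3 + α^2 + 2α + 4)·(α + 1) = α^5 + 4α^4 + 4α^3 + 3α^2 + α + 4.
Reduce using α^5 ≡ 4α^4 + α^2 + α + 3 (mod α^5 + α^4 + 4α^2 + 4α + 2).
Reduced: 3α^4 + 4α^3 + 4α^2 + 2α + 2.

3α^4 + 4α^3 + 4α^2 + 2α + 2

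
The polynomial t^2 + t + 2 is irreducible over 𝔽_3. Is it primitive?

Write f(t) = t^2 + t + 2.
|GF(3^2)^×| = 3^2 − 1 = 8. Prime factorization: 8 = 2^3.
f is primitive ⇔ t has order 8 in GF(3)[t]/(f), i.e. t^(8/q) ≠ 1 for each prime q | 8.
t^(4) mod f = 2.
None equal 1, so t has full order 8; f is primitive.

Yes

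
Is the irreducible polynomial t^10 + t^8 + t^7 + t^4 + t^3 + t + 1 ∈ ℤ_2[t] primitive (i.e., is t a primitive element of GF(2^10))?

No

Write f(t) = t^10 + t^8 + t^7 + t^4 + t^3 + t + 1.
|GF(2^10)^×| = 2^10 − 1 = 1023. Prime factorization: 1023 = 3·11·31.
f is primitive ⇔ t has order 1023 in GF(2)[t]/(f), i.e. t^(1023/q) ≠ 1 for each prime q | 1023.
t^(341) mod f = 1
t^(93) mod f = t^9 + t^7 + t^2.
t^(33) mod f = t^7 + t^6 + t^4 + t^3 + t^2 + t + 1.
Since t^(341) = 1, the order of t divides 341 < 1023; not primitive.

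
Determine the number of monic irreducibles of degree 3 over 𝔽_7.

112

By the necklace-counting formula, N_7(3) = (1/3) Σ_{d|3} μ(3/d)·7^d.
Divisors of 3: 1, 3; μ(3/d) for each: -1, 1.
Σ = − 7^1 + 7^3 = 336.
N = 336/3 = 112.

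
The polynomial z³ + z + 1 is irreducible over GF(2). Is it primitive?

Yes

Write f(z) = z³ + z + 1.
|GF(2^3)^×| = 2^3 − 1 = 7. Prime factorization: 7 = 7.
f is primitive ⇔ z has order 7 in GF(2)[z]/(f), i.e. z^(7/q) ≠ 1 for each prime q | 7.
z^(1) mod f = z.
None equal 1, so z has full order 7; f is primitive.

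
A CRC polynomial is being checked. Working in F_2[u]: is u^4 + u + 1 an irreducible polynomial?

Write h(u) = u^4 + u + 1.
Check for roots in F_2: h(0) = 1; h(1) = 1.
No roots, so no linear factors.
Monic irreducibles of degree 2 over GF(2): u^2 + u + 1.
None of them divide h (all give nonzero remainder).
No irreducible factor of degree ≤ 2 exists, so h is irreducible over GF(2).

Yes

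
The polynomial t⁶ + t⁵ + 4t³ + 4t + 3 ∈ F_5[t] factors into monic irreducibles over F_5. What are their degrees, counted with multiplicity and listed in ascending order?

1, 1, 1, 1, 2

Write f(t) = t⁶ + t⁵ + 4t³ + 4t + 3.
Roots in F_5: f(0) = 3; f(1) = 3; f(2) = 4; f(3) = 0 → root; f(4) = 0 → root.
Linear factors from roots: (t + 2), (t + 1).
Complete factorization: f(t) = (t + 1)^2·(t + 2)^2·(t² + 2).
Factor degrees with multiplicity: 1 + 1 + 1 + 1 + 2 = 6.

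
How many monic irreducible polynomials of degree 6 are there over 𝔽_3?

116

x^(3^6) − x is the product of all monic irreducibles of degree dividing 6; Möbius inversion gives N = (1/6) Σ μ(6/d)·3^d.
Divisors of 6: 1, 2, 3, 6; μ(6/d) for each: 1, -1, -1, 1.
Σ = 3^1 − 3^2 − 3^3 + 3^6 = 696.
N = 696/6 = 116.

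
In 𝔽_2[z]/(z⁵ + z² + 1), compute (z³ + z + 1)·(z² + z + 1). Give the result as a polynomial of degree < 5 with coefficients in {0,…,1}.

z^4 + z^2

Multiply in 𝔽_2[z]: (z³ + z + 1)·(z² + z + 1) = z⁵ + z⁴ + 1.
Reduce using z⁵ ≡ z² + 1 (mod z⁵ + z² + 1).
Reduced: z⁴ + z².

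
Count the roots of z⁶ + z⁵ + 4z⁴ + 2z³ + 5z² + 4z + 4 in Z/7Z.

2

Write P(z) = z⁶ + z⁵ + 4z⁴ + 2z³ + 5z² + 4z + 4.
Evaluate at each of the 7 elements of Z/7Z:
P(0) = 4; P(1) = 0 → root; P(2) = 5; P(3) = 4; P(4) = 2; P(5) = 5; P(6) = 0 → root.
Roots: {1, 6}.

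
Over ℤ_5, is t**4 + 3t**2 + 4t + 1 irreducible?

Write g(t) = t**4 + 3t**2 + 4t + 1.
Check for roots in ℤ_5: g(0) = 1; g(1) = 4; g(2) = 2; g(3) = 1; g(4) = 1.
No roots, so no linear factors.
Degree-2 irreducible divisors: test the 10 monic irreducibles of degree 2 over GF(5).
None of them divide g (all give nonzero remainder).
No irreducible factor of degree ≤ 2 exists, so g is irreducible over GF(5).

Yes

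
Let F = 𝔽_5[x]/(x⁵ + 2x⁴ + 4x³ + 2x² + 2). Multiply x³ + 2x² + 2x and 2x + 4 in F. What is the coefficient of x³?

Multiply in 𝔽_5[x]: (x³ + 2x² + 2x)·(2x + 4) = 2x⁴ + 3x³ + 2x² + 3x.
Reduced: 2x⁴ + 3x³ + 2x² + 3x.

3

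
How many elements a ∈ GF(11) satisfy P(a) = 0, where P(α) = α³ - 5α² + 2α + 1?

Evaluate at each of the 11 elements of GF(11):
P(0) = 1; P(1) = 10; P(2) = 4; P(3) = 0 → root; P(4) = 4; P(5) = 0 → root; P(6) = 5; P(7) = 3; P(8) = 0 → root; P(9) = 2; P(10) = 4.
Roots: {3, 5, 8}.

3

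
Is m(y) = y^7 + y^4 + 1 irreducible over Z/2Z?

Check for roots in Z/2Z: m(0) = 1; m(1) = 1.
No roots, so no linear factors.
Monic irreducibles of degree 2 over GF(2): y^2 + y + 1.
None of them divide m (all give nonzero remainder).
Monic irreducibles of degree 3 over GF(2): y^3 + y + 1, y^3 + y^2 + 1.
None of them divide m (all give nonzero remainder).
No irreducible factor of degree ≤ 3 exists, so m is irreducible over GF(2).

Yes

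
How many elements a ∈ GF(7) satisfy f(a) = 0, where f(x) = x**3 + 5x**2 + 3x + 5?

2

Evaluate at each of the 7 elements of GF(7):
f(0) = 5; f(1) = 0 → root; f(2) = 4; f(3) = 2; f(4) = 0 → root; f(5) = 4; f(6) = 6.
Roots: {1, 4}.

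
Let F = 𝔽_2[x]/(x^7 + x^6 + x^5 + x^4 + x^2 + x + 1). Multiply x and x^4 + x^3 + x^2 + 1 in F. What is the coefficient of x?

1

Multiply in 𝔽_2[x]: (x)·(x^4 + x^3 + x^2 + 1) = x^5 + x^4 + x^3 + x.
Reduced: x^5 + x^4 + x^3 + x.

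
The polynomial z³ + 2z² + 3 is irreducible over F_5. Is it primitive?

Write f(z) = z³ + 2z² + 3.
|GF(5^3)^×| = 5^3 − 1 = 124. Prime factorization: 124 = 2^2·31.
f is primitive ⇔ z has order 124 in GF(5)[z]/(f), i.e. z^(124/q) ≠ 1 for each prime q | 124.
z^(62) mod f = 4.
z^(4) mod f = 4z² + 2z + 1.
None equal 1, so z has full order 124; f is primitive.

Yes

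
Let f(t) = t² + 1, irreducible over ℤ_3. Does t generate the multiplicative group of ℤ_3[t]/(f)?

No

|GF(3^2)^×| = 3^2 − 1 = 8. Prime factorization: 8 = 2^3.
f is primitive ⇔ t has order 8 in GF(3)[t]/(f), i.e. t^(8/q) ≠ 1 for each prime q | 8.
t^(4) mod f = 1
Since t^(4) = 1, the order of t divides 4 < 8; not primitive.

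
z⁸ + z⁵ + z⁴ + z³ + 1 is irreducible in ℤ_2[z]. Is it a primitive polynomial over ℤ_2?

Write f(z) = z⁸ + z⁵ + z⁴ + z³ + 1.
|GF(2^8)^×| = 2^8 − 1 = 255. Prime factorization: 255 = 3·5·17.
f is primitive ⇔ z has order 255 in GF(2)[z]/(f), i.e. z^(255/q) ≠ 1 for each prime q | 255.
z^(85) mod f = 1
z^(51) mod f = 1
z^(15) mod f = z⁶ + z³ + z² + z.
Since z^(85) = 1, the order of z divides 85 < 255; not primitive.

No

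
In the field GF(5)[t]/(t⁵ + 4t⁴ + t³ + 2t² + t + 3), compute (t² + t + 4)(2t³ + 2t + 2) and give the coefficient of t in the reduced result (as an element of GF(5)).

3

Multiply in GF(5)[t]: (t² + t + 4)·(2t³ + 2t + 2) = 2t⁵ + 2t⁴ + 4t² + 3.
Reduce using t⁵ ≡ t⁴ + 4t³ + 3t² + 4t + 2 (mod t⁵ + 4t⁴ + t³ + 2t² + t + 3).
Reduced: 4t⁴ + 3t³ + 3t + 2.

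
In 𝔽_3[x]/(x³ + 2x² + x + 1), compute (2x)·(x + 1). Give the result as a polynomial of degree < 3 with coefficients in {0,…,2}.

Multiply in 𝔽_3[x]: (2x)·(x + 1) = 2x² + 2x.
Reduced: 2x² + 2x.

2x^2 + 2x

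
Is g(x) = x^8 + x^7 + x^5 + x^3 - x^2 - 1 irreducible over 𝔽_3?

Yes

Check for roots in 𝔽_3: g(0) = 2; g(1) = 2; g(2) = 2.
No roots, so no linear factors.
Monic irreducibles of degree 2 over GF(3): x^2 + 1, x^2 + x - 1, x^2 - x - 1.
None of them divide g (all give nonzero remainder).
Degree-3 irreducible divisors: test the 8 monic irreducibles of degree 3 over GF(3).
None of them divide g (all give nonzero remainder).
Degree-4 irreducible divisors: test the 18 monic irreducibles of degree 4 over GF(3).
None of them divide g (all give nonzero remainder).
No irreducible factor of degree ≤ 4 exists, so g is irreducible over GF(3).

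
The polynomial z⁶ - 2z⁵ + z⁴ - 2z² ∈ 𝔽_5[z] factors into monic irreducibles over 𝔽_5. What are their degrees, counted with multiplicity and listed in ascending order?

Write h(z) = z⁶ - 2z⁵ + z⁴ - 2z².
Roots in 𝔽_5: h(0) = 0 → root; h(1) = 3; h(2) = 3; h(3) = 1; h(4) = 2.
Linear factors from roots: (z).
Complete factorization: h(z) = (z)^2·(z² + z + 1)·(z² + 2z - 2).
Factor degrees with multiplicity: 1 + 1 + 2 + 2 = 6.

1, 1, 2, 2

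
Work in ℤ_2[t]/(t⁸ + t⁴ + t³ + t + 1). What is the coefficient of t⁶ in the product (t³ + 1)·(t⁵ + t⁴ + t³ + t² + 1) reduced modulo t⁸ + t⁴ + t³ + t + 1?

Multiply in ℤ_2[t]: (t³ + 1)·(t⁵ + t⁴ + t³ + t² + 1) = t⁸ + t⁷ + t⁶ + t⁴ + t² + 1.
Reduce using t⁸ ≡ t⁴ + t³ + t + 1 (mod t⁸ + t⁴ + t³ + t + 1).
Reduced: t⁷ + t⁶ + t³ + t² + t.

1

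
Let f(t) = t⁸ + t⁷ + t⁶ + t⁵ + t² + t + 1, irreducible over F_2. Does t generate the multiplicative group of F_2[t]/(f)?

|GF(2^8)^×| = 2^8 − 1 = 255. Prime factorization: 255 = 3·5·17.
f is primitive ⇔ t has order 255 in GF(2)[t]/(f), i.e. t^(255/q) ≠ 1 for each prime q | 255.
t^(85) mod f = t⁷ + t² + 1.
t^(51) mod f = t⁶ + t⁵ + t⁴ + t³ + t² + t.
t^(15) mod f = t⁷ + t⁶ + t³ + t² + 1.
None equal 1, so t has full order 255; f is primitive.

Yes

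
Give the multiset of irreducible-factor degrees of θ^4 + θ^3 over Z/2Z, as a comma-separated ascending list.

Write g(θ) = θ^4 + θ^3.
Roots in Z/2Z: g(0) = 0 → root; g(1) = 0 → root.
Linear factors from roots: (θ), (θ + 1).
Complete factorization: g(θ) = (θ + 1)·(θ)^3.
Factor degrees with multiplicity: 1 + 1 + 1 + 1 = 4.

1, 1, 1, 1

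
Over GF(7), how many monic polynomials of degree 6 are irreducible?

Gauss's count: N_{7}(6) = (1/6) Σ_{d|6} μ(6/d)·7^d.
Divisors of 6: 1, 2, 3, 6; μ(6/d) for each: 1, -1, -1, 1.
Σ = 7^1 − 7^2 − 7^3 + 7^6 = 117264.
N = 117264/6 = 19544.

19544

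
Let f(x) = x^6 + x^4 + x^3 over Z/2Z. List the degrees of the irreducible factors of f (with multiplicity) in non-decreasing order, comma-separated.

Roots in Z/2Z: f(0) = 0 → root; f(1) = 1.
Linear factors from roots: (x).
Complete factorization: f(x) = (x)^3·(x^3 + x + 1).
Factor degrees with multiplicity: 1 + 1 + 1 + 3 = 6.

1, 1, 1, 3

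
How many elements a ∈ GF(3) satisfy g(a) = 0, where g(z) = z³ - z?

3

Evaluate at each of the 3 elements of GF(3):
g(0) = 0 → root; g(1) = 0 → root; g(2) = 0 → root.
Roots: {0, 1, 2}.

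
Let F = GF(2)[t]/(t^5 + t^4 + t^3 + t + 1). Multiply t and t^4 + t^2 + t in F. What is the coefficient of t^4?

Multiply in GF(2)[t]: (t)·(t^4 + t^2 + t) = t^5 + t^3 + t^2.
Reduce using t^5 ≡ t^4 + t^3 + t + 1 (mod t^5 + t^4 + t^3 + t + 1).
Reduced: t^4 + t^2 + t + 1.

1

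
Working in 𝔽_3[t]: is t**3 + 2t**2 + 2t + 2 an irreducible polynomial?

Write g(t) = t**3 + 2t**2 + 2t + 2.
Check for roots in 𝔽_3: g(0) = 2; g(1) = 1; g(2) = 1.
No roots. A degree-3 polynomial over a field with no linear factor is irreducible.

Yes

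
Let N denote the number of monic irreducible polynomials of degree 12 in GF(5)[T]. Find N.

By the necklace-counting formula, N_5(12) = (1/12) Σ_{d|12} μ(12/d)·5^d.
Divisors of 12: 1, 2, 3, 4, 6, 12; μ(12/d) for each: 0, 1, 0, -1, -1, 1.
Σ = 5^2 − 5^4 − 5^6 + 5^12 = 244124400.
N = 244124400/12 = 20343700.

20343700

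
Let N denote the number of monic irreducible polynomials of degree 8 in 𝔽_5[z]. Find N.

Gauss's count: N_{5}(8) = (1/8) Σ_{d|8} μ(8/d)·5^d.
Divisors of 8: 1, 2, 4, 8; μ(8/d) for each: 0, 0, -1, 1.
Σ = − 5^4 + 5^8 = 390000.
N = 390000/8 = 48750.

48750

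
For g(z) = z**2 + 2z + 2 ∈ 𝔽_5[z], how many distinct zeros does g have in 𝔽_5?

Evaluate at each of the 5 elements of 𝔽_5:
g(0) = 2; g(1) = 0 → root; g(2) = 0 → root; g(3) = 2; g(4) = 1.
Roots: {1, 2}.

2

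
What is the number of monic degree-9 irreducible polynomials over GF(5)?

217000

The number of monic irreducibles of degree 9 over GF(5) is (1/9)·Σ_{d∣9} μ(9/d) 5^d.
Divisors of 9: 1, 3, 9; μ(9/d) for each: 0, -1, 1.
Σ = − 5^3 + 5^9 = 1953000.
N = 1953000/9 = 217000.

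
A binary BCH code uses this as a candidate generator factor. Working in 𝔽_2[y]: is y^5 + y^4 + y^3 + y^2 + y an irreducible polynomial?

Write h(y) = y^5 + y^4 + y^3 + y^2 + y.
Check for roots in 𝔽_2: h(0) = 0 → root; h(1) = 1.
h(0) = 0, so (y) divides h(y); h is reducible.

No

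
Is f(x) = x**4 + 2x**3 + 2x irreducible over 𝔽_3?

No

Check for roots in 𝔽_3: f(0) = 0 → root; f(1) = 2; f(2) = 0 → root.
f(0) = 0, so (x) divides f(x); f is reducible.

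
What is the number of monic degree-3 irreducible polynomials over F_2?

2

By the necklace-counting formula, N_2(3) = (1/3) Σ_{d|3} μ(3/d)·2^d.
Divisors of 3: 1, 3; μ(3/d) for each: -1, 1.
Σ = − 2^1 + 2^3 = 6.
N = 6/3 = 2.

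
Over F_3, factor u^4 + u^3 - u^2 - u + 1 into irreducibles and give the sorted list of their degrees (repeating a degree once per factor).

2, 2

Write g(u) = u^4 + u^3 - u^2 - u + 1.
Roots in F_3: g(0) = 1; g(1) = 1; g(2) = 1.
Complete factorization: g(u) = (u^2 - u - 1)^2.
Factor degrees with multiplicity: 2 + 2 = 4.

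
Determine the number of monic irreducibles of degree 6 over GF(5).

2580

Gauss's count: N_{5}(6) = (1/6) Σ_{d|6} μ(6/d)·5^d.
Divisors of 6: 1, 2, 3, 6; μ(6/d) for each: 1, -1, -1, 1.
Σ = 5^1 − 5^2 − 5^3 + 5^6 = 15480.
N = 15480/6 = 2580.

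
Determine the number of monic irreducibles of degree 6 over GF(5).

By the necklace-counting formula, N_5(6) = (1/6) Σ_{d|6} μ(6/d)·5^d.
Divisors of 6: 1, 2, 3, 6; μ(6/d) for each: 1, -1, -1, 1.
Σ = 5^1 − 5^2 − 5^3 + 5^6 = 15480.
N = 15480/6 = 2580.

2580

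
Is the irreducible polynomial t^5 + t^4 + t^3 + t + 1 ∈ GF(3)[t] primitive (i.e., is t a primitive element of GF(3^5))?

Yes

Write f(t) = t^5 + t^4 + t^3 + t + 1.
|GF(3^5)^×| = 3^5 − 1 = 242. Prime factorization: 242 = 2·11^2.
f is primitive ⇔ t has order 242 in GF(3)[t]/(f), i.e. t^(242/q) ≠ 1 for each prime q | 242.
t^(121) mod f = 2.
t^(22) mod f = t^4 + 2t^3 + t^2 + 1.
None equal 1, so t has full order 242; f is primitive.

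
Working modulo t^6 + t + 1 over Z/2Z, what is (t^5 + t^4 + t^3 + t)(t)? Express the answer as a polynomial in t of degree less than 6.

t^5 + t^4 + t^2 + t + 1

Multiply in Z/2Z[t]: (t^5 + t^4 + t^3 + t)·(t) = t^6 + t^5 + t^4 + t^2.
Reduce using t^6 ≡ t + 1 (mod t^6 + t + 1).
Reduced: t^5 + t^4 + t^2 + t + 1.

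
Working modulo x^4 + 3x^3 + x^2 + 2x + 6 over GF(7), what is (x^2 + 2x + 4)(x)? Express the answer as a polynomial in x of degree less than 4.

Multiply in GF(7)[x]: (x^2 + 2x + 4)·(x) = x^3 + 2x^2 + 4x.
Reduced: x^3 + 2x^2 + 4x.

x^3 + 2x^2 + 4x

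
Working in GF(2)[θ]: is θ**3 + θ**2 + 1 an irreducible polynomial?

Yes

Write f(θ) = θ**3 + θ**2 + 1.
Check for roots in GF(2): f(0) = 1; f(1) = 1.
No roots. A degree-3 polynomial over a field with no linear factor is irreducible.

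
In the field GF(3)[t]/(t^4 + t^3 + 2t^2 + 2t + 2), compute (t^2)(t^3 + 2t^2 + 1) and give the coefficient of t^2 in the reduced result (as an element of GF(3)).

Multiply in GF(3)[t]: (t^2)·(t^3 + 2t^2 + 1) = t^5 + 2t^4 + t^2.
Reduce using t^4 ≡ 2t^3 + t^2 + t + 1 (mod t^4 + t^3 + 2t^2 + 2t + 2).
Reduced: 2t + 1.

0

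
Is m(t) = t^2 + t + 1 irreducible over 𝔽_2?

Yes

Check for roots in 𝔽_2: m(0) = 1; m(1) = 1.
No roots. A degree-2 polynomial over a field with no linear factor is irreducible.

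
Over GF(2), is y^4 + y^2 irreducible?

No

Write f(y) = y^4 + y^2.
Check for roots in GF(2): f(0) = 0 → root; f(1) = 0 → root.
f(0) = 0, so (y) divides f(y); f is reducible.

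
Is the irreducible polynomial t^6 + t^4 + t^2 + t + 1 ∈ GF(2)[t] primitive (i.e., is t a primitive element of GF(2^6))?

No

Write f(t) = t^6 + t^4 + t^2 + t + 1.
|GF(2^6)^×| = 2^6 − 1 = 63. Prime factorization: 63 = 3^2·7.
f is primitive ⇔ t has order 63 in GF(2)[t]/(f), i.e. t^(63/q) ≠ 1 for each prime q | 63.
t^(21) mod f = 1
t^(9) mod f = t^4 + t^2 + t.
Since t^(21) = 1, the order of t divides 21 < 63; not primitive.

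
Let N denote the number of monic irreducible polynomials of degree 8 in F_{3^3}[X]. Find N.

The number of monic irreducibles of degree 8 over GF(27) is (1/8)·Σ_{d∣8} μ(8/d) 27^d.
Divisors of 8: 1, 2, 4, 8; μ(8/d) for each: 0, 0, -1, 1.
Σ = − 27^4 + 27^8 = 282429005040.
N = 282429005040/8 = 35303625630.

35303625630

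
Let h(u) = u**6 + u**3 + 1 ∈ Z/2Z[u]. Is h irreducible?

Yes

Check for roots in Z/2Z: h(0) = 1; h(1) = 1.
No roots, so no linear factors.
Monic irreducibles of degree 2 over GF(2): u**2 + u + 1.
None of them divide h (all give nonzero remainder).
Monic irreducibles of degree 3 over GF(2): u**3 + u + 1, u**3 + u**2 + 1.
None of them divide h (all give nonzero remainder).
No irreducible factor of degree ≤ 3 exists, so h is irreducible over GF(2).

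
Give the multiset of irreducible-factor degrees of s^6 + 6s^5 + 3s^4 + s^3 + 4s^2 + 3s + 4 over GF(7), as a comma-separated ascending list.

1, 2, 3

Write h(s) = s^6 + 6s^5 + 3s^4 + s^3 + 4s^2 + 3s + 4.
Linear factors from roots: (s + 4).
Complete factorization: h(s) = (s + 4)·(s^2 + s + 6)·(s^3 + s^2 + 2s + 6).
Factor degrees with multiplicity: 1 + 2 + 3 = 6.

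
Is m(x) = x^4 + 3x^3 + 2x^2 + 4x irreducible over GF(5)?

No

Check for roots in GF(5): m(0) = 0 → root; m(1) = 0 → root; m(2) = 1; m(3) = 2; m(4) = 1.
m(0) = 0, so (x) divides m(x); m is reducible.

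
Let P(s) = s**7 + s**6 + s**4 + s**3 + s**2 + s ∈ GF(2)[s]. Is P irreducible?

Check for roots in GF(2): P(0) = 0 → root; P(1) = 0 → root.
P(0) = 0, so (s) divides P(s); P is reducible.

No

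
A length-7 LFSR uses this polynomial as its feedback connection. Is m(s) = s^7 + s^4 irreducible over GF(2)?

Check for roots in GF(2): m(0) = 0 → root; m(1) = 0 → root.
m(0) = 0, so (s) divides m(s); m is reducible.

No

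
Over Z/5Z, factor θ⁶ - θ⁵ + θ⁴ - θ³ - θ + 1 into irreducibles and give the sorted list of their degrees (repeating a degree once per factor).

1, 2, 3

Write h(θ) = θ⁶ - θ⁵ + θ⁴ - θ³ - θ + 1.
Roots in Z/5Z: h(0) = 1; h(1) = 0 → root; h(2) = 4; h(3) = 3; h(4) = 1.
Linear factors from roots: (θ - 1).
Complete factorization: h(θ) = (θ - 1)·(θ² - 2θ - 2)·(θ³ + 2θ² + 2θ - 2).
Factor degrees with multiplicity: 1 + 2 + 3 = 6.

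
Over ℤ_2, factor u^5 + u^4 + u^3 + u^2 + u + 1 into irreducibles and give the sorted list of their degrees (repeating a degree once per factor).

Write f(u) = u^5 + u^4 + u^3 + u^2 + u + 1.
Roots in ℤ_2: f(0) = 1; f(1) = 0 → root.
Linear factors from roots: (u + 1).
Complete factorization: f(u) = (u + 1)·(u^2 + u + 1)^2.
Factor degrees with multiplicity: 1 + 2 + 2 = 5.

1, 2, 2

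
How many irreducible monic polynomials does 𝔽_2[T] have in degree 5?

Gauss's count: N_{2}(5) = (1/5) Σ_{d|5} μ(5/d)·2^d.
Divisors of 5: 1, 5; μ(5/d) for each: -1, 1.
Σ = − 2^1 + 2^5 = 30.
N = 30/5 = 6.

6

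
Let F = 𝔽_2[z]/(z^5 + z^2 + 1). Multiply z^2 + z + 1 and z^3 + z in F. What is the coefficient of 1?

1

Multiply in 𝔽_2[z]: (z^2 + z + 1)·(z^3 + z) = z^5 + z^4 + z^2 + z.
Reduce using z^5 ≡ z^2 + 1 (mod z^5 + z^2 + 1).
Reduced: z^4 + z + 1.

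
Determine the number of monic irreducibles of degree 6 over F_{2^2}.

670

x^(4^6) − x is the product of all monic irreducibles of degree dividing 6; Möbius inversion gives N = (1/6) Σ μ(6/d)·4^d.
Divisors of 6: 1, 2, 3, 6; μ(6/d) for each: 1, -1, -1, 1.
Σ = 4^1 − 4^2 − 4^3 + 4^6 = 4020.
N = 4020/6 = 670.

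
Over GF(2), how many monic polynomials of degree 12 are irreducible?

335

Gauss's count: N_{2}(12) = (1/12) Σ_{d|12} μ(12/d)·2^d.
Divisors of 12: 1, 2, 3, 4, 6, 12; μ(12/d) for each: 0, 1, 0, -1, -1, 1.
Σ = 2^2 − 2^4 − 2^6 + 2^12 = 4020.
N = 4020/12 = 335.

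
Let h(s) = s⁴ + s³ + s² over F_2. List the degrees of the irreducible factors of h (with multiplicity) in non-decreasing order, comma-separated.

1, 1, 2

Roots in F_2: h(0) = 0 → root; h(1) = 1.
Linear factors from roots: (s).
Complete factorization: h(s) = (s)^2·(s² + s + 1).
Factor degrees with multiplicity: 1 + 1 + 2 = 4.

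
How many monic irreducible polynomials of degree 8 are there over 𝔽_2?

30

x^(2^8) − x is the product of all monic irreducibles of degree dividing 8; Möbius inversion gives N = (1/8) Σ μ(8/d)·2^d.
Divisors of 8: 1, 2, 4, 8; μ(8/d) for each: 0, 0, -1, 1.
Σ = − 2^4 + 2^8 = 240.
N = 240/8 = 30.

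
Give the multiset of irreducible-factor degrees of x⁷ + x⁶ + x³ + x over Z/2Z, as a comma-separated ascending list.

1, 1, 2, 3

Write f(x) = x⁷ + x⁶ + x³ + x.
Roots in Z/2Z: f(0) = 0 → root; f(1) = 0 → root.
Linear factors from roots: (x), (x + 1).
Complete factorization: f(x) = (x)·(x + 1)·(x² + x + 1)·(x³ + x² + 1).
Factor degrees with multiplicity: 1 + 1 + 2 + 3 = 7.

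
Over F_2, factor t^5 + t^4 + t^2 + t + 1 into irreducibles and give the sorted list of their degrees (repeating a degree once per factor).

Write f(t) = t^5 + t^4 + t^2 + t + 1.
Roots in F_2: f(0) = 1; f(1) = 1.
Complete factorization: f(t) = (t^5 + t^4 + t^2 + t + 1).
Factor degrees with multiplicity: 5 = 5.

5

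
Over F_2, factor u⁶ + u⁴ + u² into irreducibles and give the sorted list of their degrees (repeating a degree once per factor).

Write f(u) = u⁶ + u⁴ + u².
Roots in F_2: f(0) = 0 → root; f(1) = 1.
Linear factors from roots: (u).
Complete factorization: f(u) = (u)^2·(u² + u + 1)^2.
Factor degrees with multiplicity: 1 + 1 + 2 + 2 = 6.

1, 1, 2, 2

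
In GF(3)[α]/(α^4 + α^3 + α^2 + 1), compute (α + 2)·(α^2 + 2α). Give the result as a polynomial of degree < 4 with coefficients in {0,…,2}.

Multiply in GF(3)[α]: (α + 2)·(α^2 + 2α) = α^3 + α^2 + α.
Reduced: α^3 + α^2 + α.

α^3 + α^2 + α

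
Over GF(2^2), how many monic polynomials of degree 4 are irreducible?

60

x^(4^4) − x is the product of all monic irreducibles of degree dividing 4; Möbius inversion gives N = (1/4) Σ μ(4/d)·4^d.
Divisors of 4: 1, 2, 4; μ(4/d) for each: 0, -1, 1.
Σ = − 4^2 + 4^4 = 240.
N = 240/4 = 60.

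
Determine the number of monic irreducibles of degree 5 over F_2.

x^(2^5) − x is the product of all monic irreducibles of degree dividing 5; Möbius inversion gives N = (1/5) Σ μ(5/d)·2^d.
Divisors of 5: 1, 5; μ(5/d) for each: -1, 1.
Σ = − 2^1 + 2^5 = 30.
N = 30/5 = 6.

6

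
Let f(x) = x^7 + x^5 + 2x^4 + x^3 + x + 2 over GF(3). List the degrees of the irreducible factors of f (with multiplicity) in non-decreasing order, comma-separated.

1, 2, 2, 2

Roots in GF(3): f(0) = 2; f(1) = 2; f(2) = 0 → root.
Linear factors from roots: (x + 1).
Complete factorization: f(x) = (x + 1)·(x^2 + x + 2)·(x^2 + 2x + 2)^2.
Factor degrees with multiplicity: 1 + 2 + 2 + 2 = 7.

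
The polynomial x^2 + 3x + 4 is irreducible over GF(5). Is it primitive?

Write f(x) = x^2 + 3x + 4.
|GF(5^2)^×| = 5^2 − 1 = 24. Prime factorization: 24 = 2^3·3.
f is primitive ⇔ x has order 24 in GF(5)[x]/(f), i.e. x^(24/q) ≠ 1 for each prime q | 24.
x^(12) mod f = 1
x^(8) mod f = 3x + 4.
Since x^(12) = 1, the order of x divides 12 < 24; not primitive.

No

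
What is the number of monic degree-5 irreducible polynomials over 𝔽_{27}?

Gauss's count: N_{27}(5) = (1/5) Σ_{d|5} μ(5/d)·27^d.
Divisors of 5: 1, 5; μ(5/d) for each: -1, 1.
Σ = − 27^1 + 27^5 = 14348880.
N = 14348880/5 = 2869776.

2869776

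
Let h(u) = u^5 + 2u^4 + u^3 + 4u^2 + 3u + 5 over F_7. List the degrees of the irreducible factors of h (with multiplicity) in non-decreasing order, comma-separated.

Linear factors from roots: (u + 2).
Complete factorization: h(u) = (u + 2)·(u^2 + 2u + 2)·(u^2 + 5u + 3).
Factor degrees with multiplicity: 1 + 2 + 2 = 5.

1, 2, 2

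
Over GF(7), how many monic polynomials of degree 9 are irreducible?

4483696

x^(7^9) − x is the product of all monic irreducibles of degree dividing 9; Möbius inversion gives N = (1/9) Σ μ(9/d)·7^d.
Divisors of 9: 1, 3, 9; μ(9/d) for each: 0, -1, 1.
Σ = − 7^3 + 7^9 = 40353264.
N = 40353264/9 = 4483696.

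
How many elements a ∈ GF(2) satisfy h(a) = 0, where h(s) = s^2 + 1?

1

Evaluate at each of the 2 elements of GF(2):
h(0) = 1; h(1) = 0 → root.
Roots: {1}.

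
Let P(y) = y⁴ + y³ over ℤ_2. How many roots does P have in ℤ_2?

Evaluate at each of the 2 elements of ℤ_2:
P(0) = 0 → root; P(1) = 0 → root.
Roots: {0, 1}.

2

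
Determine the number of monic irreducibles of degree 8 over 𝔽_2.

The number of monic irreducibles of degree 8 over GF(2) is (1/8)·Σ_{d∣8} μ(8/d) 2^d.
Divisors of 8: 1, 2, 4, 8; μ(8/d) for each: 0, 0, -1, 1.
Σ = − 2^4 + 2^8 = 240.
N = 240/8 = 30.

30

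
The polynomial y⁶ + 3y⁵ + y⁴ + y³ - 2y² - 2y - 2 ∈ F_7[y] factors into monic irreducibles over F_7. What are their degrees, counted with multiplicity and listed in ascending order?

Write f(y) = y⁶ + 3y⁵ + y⁴ + y³ - 2y² - 2y - 2.
Linear factors from roots: (y - 1), (y - 3).
Complete factorization: f(y) = (y - 3)·(y - 1)·(y² + 1)·(y² - 3).
Factor degrees with multiplicity: 1 + 1 + 2 + 2 = 6.

1, 1, 2, 2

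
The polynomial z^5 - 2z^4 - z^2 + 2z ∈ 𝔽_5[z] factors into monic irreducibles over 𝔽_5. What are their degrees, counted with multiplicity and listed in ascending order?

1, 1, 1, 2

Write h(z) = z^5 - 2z^4 - z^2 + 2z.
Roots in 𝔽_5: h(0) = 0 → root; h(1) = 0 → root; h(2) = 0 → root; h(3) = 3; h(4) = 4.
Linear factors from roots: (z), (z - 1), (z - 2).
Complete factorization: h(z) = (z)·(z - 2)·(z - 1)·(z^2 + z + 1).
Factor degrees with multiplicity: 1 + 1 + 1 + 2 = 5.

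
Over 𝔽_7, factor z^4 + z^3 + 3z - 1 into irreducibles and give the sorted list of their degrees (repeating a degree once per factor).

2, 2

Write h(z) = z^4 + z^3 + 3z - 1.
Complete factorization: h(z) = (z^2 + 2z - 2)·(z^2 - z - 3).
Factor degrees with multiplicity: 2 + 2 = 4.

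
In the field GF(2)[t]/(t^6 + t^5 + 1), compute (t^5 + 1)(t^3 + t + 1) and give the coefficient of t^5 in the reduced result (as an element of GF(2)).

1

Multiply in GF(2)[t]: (t^5 + 1)·(t^3 + t + 1) = t^8 + t^6 + t^5 + t^3 + t + 1.
Reduce using t^6 ≡ t^5 + 1 (mod t^6 + t^5 + 1).
Reduced: t^5 + t^3 + t^2 + 1.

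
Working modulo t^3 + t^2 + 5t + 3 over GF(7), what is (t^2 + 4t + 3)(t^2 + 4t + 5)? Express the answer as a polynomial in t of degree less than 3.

5t^2 + t + 1

Multiply in GF(7)[t]: (t^2 + 4t + 3)·(t^2 + 4t + 5) = t^4 + t^3 + 3t^2 + 4t + 1.
Reduce using t^3 ≡ 6t^2 + 2t + 4 (mod t^3 + t^2 + 5t + 3).
Reduced: 5t^2 + t + 1.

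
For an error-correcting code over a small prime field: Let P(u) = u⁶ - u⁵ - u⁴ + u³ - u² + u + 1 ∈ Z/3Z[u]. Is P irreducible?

Yes

Check for roots in Z/3Z: P(0) = 1; P(1) = 1; P(2) = 2.
No roots, so no linear factors.
Monic irreducibles of degree 2 over GF(3): u² + 1, u² + u - 1, u² - u - 1.
None of them divide P (all give nonzero remainder).
Degree-3 irreducible divisors: test the 8 monic irreducibles of degree 3 over GF(3).
None of them divide P (all give nonzero remainder).
No irreducible factor of degree ≤ 3 exists, so P is irreducible over GF(3).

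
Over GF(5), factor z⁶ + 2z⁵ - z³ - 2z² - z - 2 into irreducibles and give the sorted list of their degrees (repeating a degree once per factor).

1, 2, 3

Write g(z) = z⁶ + 2z⁵ - z³ - 2z² - z - 2.
Roots in GF(5): g(0) = 3; g(1) = 2; g(2) = 3; g(3) = 0 → root; g(4) = 2.
Linear factors from roots: (z + 2).
Complete factorization: g(z) = (z + 2)·(z² + z + 2)·(z³ - z² - z + 2).
Factor degrees with multiplicity: 1 + 2 + 3 = 6.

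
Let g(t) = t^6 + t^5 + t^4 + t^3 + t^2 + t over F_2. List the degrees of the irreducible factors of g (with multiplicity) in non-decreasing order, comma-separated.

Roots in F_2: g(0) = 0 → root; g(1) = 0 → root.
Linear factors from roots: (t), (t + 1).
Complete factorization: g(t) = (t)·(t + 1)·(t^2 + t + 1)^2.
Factor degrees with multiplicity: 1 + 1 + 2 + 2 = 6.

1, 1, 2, 2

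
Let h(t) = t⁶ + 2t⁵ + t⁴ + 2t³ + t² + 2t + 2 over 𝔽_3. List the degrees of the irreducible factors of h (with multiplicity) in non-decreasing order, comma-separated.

Roots in 𝔽_3: h(0) = 2; h(1) = 2; h(2) = 2.
Complete factorization: h(t) = (t⁶ + 2t⁵ + t⁴ + 2t³ + t² + 2t + 2).
Factor degrees with multiplicity: 6 = 6.

6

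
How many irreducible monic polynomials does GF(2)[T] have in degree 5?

The number of monic irreducibles of degree 5 over GF(2) is (1/5)·Σ_{d∣5} μ(5/d) 2^d.
Divisors of 5: 1, 5; μ(5/d) for each: -1, 1.
Σ = − 2^1 + 2^5 = 30.
N = 30/5 = 6.

6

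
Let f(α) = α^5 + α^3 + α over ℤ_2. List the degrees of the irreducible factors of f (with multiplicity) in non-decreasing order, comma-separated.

1, 2, 2

Roots in ℤ_2: f(0) = 0 → root; f(1) = 1.
Linear factors from roots: (α).
Complete factorization: f(α) = (α)·(α^2 + α + 1)^2.
Factor degrees with multiplicity: 1 + 2 + 2 = 5.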